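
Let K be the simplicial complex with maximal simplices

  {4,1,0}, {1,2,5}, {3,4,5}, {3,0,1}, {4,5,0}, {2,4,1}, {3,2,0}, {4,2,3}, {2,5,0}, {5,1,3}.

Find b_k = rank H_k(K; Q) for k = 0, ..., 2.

b_0 = 1, b_1 = 0, b_2 = 0.

Take the total order 0 < 1 < 2 < 3 < 4 < 5 on the vertex set. Then K (dimension 2) consists of the simplices:

  0-simplices (6): [0], [1], [2], [3], [4], [5]
  1-simplices (15): [0,1], [0,2], [0,3], [0,4], [0,5], [1,2], [1,3], [1,4], [1,5], [2,3], [2,4], [2,5], [3,4], [3,5], [4,5]
  2-simplices (10): [0,1,3], [0,1,4], [0,2,3], [0,2,5], [0,4,5], [1,2,4], [1,2,5], [1,3,5], [2,3,4], [3,4,5]

so the chain groups are C_0 ≅ Z^6, C_1 ≅ Z^15, C_2 ≅ Z^10.

Boundary ∂_1: C_1 → C_0 is given by ∂[p,q] = [q] − [p].
The resulting 6×15 matrix has rank 5, and its Smith normal form has invariant factors (1,1,1,1,1).

∂_2: C_2 → C_1 acts by ∂[p,q,r] = [q,r] − [p,r] + [p,q]. For instance
  ∂[0,2,5] = [2,5] − [0,5] + [0,2],
  ∂[1,3,5] = [3,5] − [1,5] + [1,3].
The 15×10 boundary matrix has rank 10 and Smith normal form diag(1,1,1,1,1,1,1,1,1,2).

Now H_k = ker ∂_k / im ∂_{k+1}, so:

  H_0: rank C_0 − rank ∂_1 = 6 − 5 = 1, and the invariant factors of ∂_1 are all 1, so H_0 ≅ Z.
  H_1: rank ker ∂_1 − rank ∂_2 = (15 − 5) − 10 = 0, and ∂_2 has invariant factor 2 > 1, so H_1 ≅ Z_2.
  H_2: rank ker ∂_2 − rank ∂_3 = (10 − 10) − 0 = 0, and there is no ∂_3, so H_2 ≅ 0.

(K is a triangulation of the real projective plane RP^2.)

Hence the Betti numbers are b_0 = 1, b_1 = 0, b_2 = 0.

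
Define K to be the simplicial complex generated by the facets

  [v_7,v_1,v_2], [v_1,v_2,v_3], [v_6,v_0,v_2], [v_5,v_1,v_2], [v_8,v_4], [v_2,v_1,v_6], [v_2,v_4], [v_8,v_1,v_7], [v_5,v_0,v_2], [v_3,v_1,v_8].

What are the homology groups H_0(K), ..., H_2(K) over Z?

Fix the vertex order v_0 < v_1 < v_2 < v_3 < v_4 < v_5 < v_6 < v_7 < v_8 and write every simplex with vertices in increasing order. Then dim K = 2 and the simplices of K are:

  0-simplices (9): [v_0], [v_1], [v_2], [v_3], [v_4], [v_5], [v_6], [v_7], [v_8]
  1-simplices (17): (17 of them)
  2-simplices (8): [v_0,v_2,v_5], [v_0,v_2,v_6], [v_1,v_2,v_3], [v_1,v_2,v_5], [v_1,v_2,v_6], [v_1,v_2,v_7], [v_1,v_3,v_8], [v_1,v_7,v_8]

giving chain groups C_0 ≅ Z^9, C_1 ≅ Z^17, C_2 ≅ Z^8.

∂_1: C_1 → C_0 sends each edge [p,q] (with p < q) to q − p. For instance
  ∂[v_2,v_4] = [v_4] − [v_2].
As a 9×17 matrix over Z this has rank 8, with invariant factors (1,1,1,1,1,1,1,1).

Boundary ∂_2: C_2 → C_1 sends each 2-simplex [p,q,r] to [q,r] − [p,r] + [p,q]. For instance
  ∂[v_1,v_7,v_8] = [v_7,v_8] − [v_1,v_8] + [v_1,v_7],
  ∂[v_0,v_2,v_6] = [v_2,v_6] − [v_0,v_6] + [v_0,v_2].
This gives a 17×8 integer matrix of rank 8; reducing to Smith normal form yields diagonal entries (1,1,1,1,1,1,1,1).

Computing H_k = (kernel of ∂_k) / (image of ∂_{k+1}):

  H_0: rank C_0 − rank ∂_1 = 9 − 8 = 1, and the invariant factors of ∂_1 are all 1, so H_0 = Z.
  H_1: rank ker ∂_1 − rank ∂_2 = (17 − 8) − 8 = 1, and the invariant factors of ∂_2 are all 1, so H_1 = Z.
  H_2: rank ker ∂_2 − rank ∂_3 = (8 − 8) − 0 = 0, and there is no ∂_3, so H_2 = 0.

H_0 = Z,  H_1 = Z,  H_2 = 0.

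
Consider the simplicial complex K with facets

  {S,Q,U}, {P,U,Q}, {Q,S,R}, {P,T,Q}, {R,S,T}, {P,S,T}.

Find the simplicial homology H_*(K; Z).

H_0 = Z,  H_1 = Z,  H_2 = 0.

K has 6 vertices, 12 edges, 6 triangles.
rank ∂_0 = 0, rank ∂_1 = 5 ⇒ b_0 = 6 − 0 − 5 = 1; all invariant factors of ∂_1 are 1 so no torsion. So H_0 ≅ Z.
rank ∂_1 = 5, rank ∂_2 = 6 ⇒ b_1 = 12 − 5 − 6 = 1; all invariant factors of ∂_2 are 1 so no torsion. So H_1 ≅ Z.
rank ∂_2 = 6, rank ∂_3 = 0 ⇒ b_2 = 6 − 6 − 0 = 0. So H_2 ≅ 0.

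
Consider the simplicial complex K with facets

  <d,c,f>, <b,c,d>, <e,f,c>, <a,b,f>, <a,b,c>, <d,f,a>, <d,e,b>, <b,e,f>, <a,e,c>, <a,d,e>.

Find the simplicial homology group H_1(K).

K has 6 vertices, 15 edges, 10 triangles.
rank ∂_1 = 5, rank ∂_2 = 10 ⇒ b_1 = 15 − 5 − 10 = 0; ∂_2 has invariant factor(s) [2] giving torsion. So H_1 ≅ Z/2.

H_1 ≅ Z/2.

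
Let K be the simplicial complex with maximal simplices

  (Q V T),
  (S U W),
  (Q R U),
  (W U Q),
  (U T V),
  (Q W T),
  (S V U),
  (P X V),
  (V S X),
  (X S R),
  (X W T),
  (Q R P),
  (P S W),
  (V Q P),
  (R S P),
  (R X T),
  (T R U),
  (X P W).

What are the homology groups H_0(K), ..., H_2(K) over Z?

Order the vertices as P < Q < R < S < T < U < V < W < X. Listing each simplex with vertices in this order, K has dimension 2 with simplices:

  0-simplices (9): P, Q, R, S, T, U, V, W, X
  1-simplices (27): PQ, PR, PS, PV, PW, PX, QR, QT, QU, QV, QW, RS, RT, RU, RX, SU, SV, SW, SX, TU, TV, TW, TX, UV, UW, VX, WX
  2-simplices (18): PQR, PQV, PRS, PSW, PVX, PWX, QRU, QTV, QTW, QUW, RSX, RTU, RTX, SUV, SUW, SVX, TUV, TWX

giving chain groups C_0 ≅ Z^9, C_1 ≅ Z^27, C_2 ≅ Z^18.

Boundary ∂_1: C_1 → C_0 maps an edge to its endpoints' difference, ∂[p,q] = q − p. For instance
  ∂RU = U − R.
As a 9×27 matrix over Z this has rank 8, with invariant factors (1,1,1,1,1,1,1,1).

Boundary ∂_2: C_2 → C_1 sends each 2-simplex [p,q,r] to [q,r] − [p,r] + [p,q]. For instance
  ∂TWX = WX − TX + TW,
  ∂PQR = QR − PR + PQ.
The resulting 27×18 matrix has rank 18, and its Smith normal form has invariant factors (1,1,1,1,1,1,1,1,1,1,1,1,1,1,1,1,1,2).

Now H_k = ker ∂_k / im ∂_{k+1}, so:

  H_0: rank C_0 − rank ∂_1 = 9 − 8 = 1, and the invariant factors of ∂_1 are all 1, so H_0 = Z.
  H_1: rank ker ∂_1 − rank ∂_2 = (27 − 8) − 18 = 1, and ∂_2 has invariant factor 2 > 1, so H_1 = Z ⊕ Z/2.
  H_2: rank ker ∂_2 − rank ∂_3 = (18 − 18) − 0 = 0, and there is no ∂_3, so H_2 = 0.

(K is a triangulation of the Klein bottle.)

H_0 = Z,  H_1 = Z ⊕ Z/2,  H_2 = 0.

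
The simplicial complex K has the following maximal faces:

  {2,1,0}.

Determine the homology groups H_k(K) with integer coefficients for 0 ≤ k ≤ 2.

K has 3 vertices, 3 edges, 1 triangle.
rank ∂_0 = 0, rank ∂_1 = 2 ⇒ b_0 = 3 − 0 − 2 = 1; all invariant factors of ∂_1 are 1 so no torsion. So H_0 = Z.
rank ∂_1 = 2, rank ∂_2 = 1 ⇒ b_1 = 3 − 2 − 1 = 0; all invariant factors of ∂_2 are 1 so no torsion. So H_1 = 0.
rank ∂_2 = 1, rank ∂_3 = 0 ⇒ b_2 = 1 − 1 − 0 = 0. So H_2 = 0.

H_0 = Z,  H_1 = 0,  H_2 = 0.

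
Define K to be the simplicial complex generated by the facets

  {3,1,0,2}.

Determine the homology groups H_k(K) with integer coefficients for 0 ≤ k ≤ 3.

Fix the vertex order 0 < 1 < 2 < 3 and write every simplex with vertices in increasing order. Then dim K = 3 and the simplices of K are:

  0-simplices (4): [0], [1], [2], [3]
  1-simplices (6): [0,1], [0,2], [0,3], [1,2], [1,3], [2,3]
  2-simplices (4): [0,1,2], [0,1,3], [0,2,3], [1,2,3]
  3-simplices (1): [0,1,2,3]

giving chain groups C_0 ≅ Z^4, C_1 ≅ Z^6, C_2 ≅ Z^4, C_3 ≅ Z^1.

Boundary ∂_1: C_1 → C_0 sends each edge [p,q] (with p < q) to q − p.
This gives a 4×6 integer matrix of rank 3; reducing to Smith normal form yields diagonal entries (1,1,1).

Boundary ∂_2: C_2 → C_1 maps a triangle to the signed sum of its edges. For instance
  ∂[1,2,3] = [2,3] − [1,3] + [1,2],
  ∂[0,1,3] = [1,3] − [0,3] + [0,1].
The resulting 6×4 matrix has rank 3, and its Smith normal form has invariant factors (1,1,1).

∂_3: C_3 → C_2 sends each 3-simplex σ to the alternating sum Σ_i (−1)^i (σ with its i-th vertex removed). For instance
  ∂[0,1,2,3] = [1,2,3] − [0,2,3] + [0,1,3] − [0,1,2].
As a 4×1 matrix over Z this has rank 1, with invariant factors (1).

From H_k ≅ ker(∂_k) / im(∂_{k+1}) we obtain:

  H_0: rank C_0 − rank ∂_1 = 4 − 3 = 1, and the invariant factors of ∂_1 are all 1, so H_0 = Z.
  H_1: rank ker ∂_1 − rank ∂_2 = (6 − 3) − 3 = 0, and the invariant factors of ∂_2 are all 1, so H_1 = 0.
  H_2: rank ker ∂_2 − rank ∂_3 = (4 − 3) − 1 = 0, and the invariant factors of ∂_3 are all 1, so H_2 = 0.
  H_3: rank ker ∂_3 − rank ∂_4 = (1 − 1) − 0 = 0, and there is no ∂_4, so H_3 = 0.

H_0 ≅ Z,  H_1 = 0,  H_2 = 0,  H_3 = 0.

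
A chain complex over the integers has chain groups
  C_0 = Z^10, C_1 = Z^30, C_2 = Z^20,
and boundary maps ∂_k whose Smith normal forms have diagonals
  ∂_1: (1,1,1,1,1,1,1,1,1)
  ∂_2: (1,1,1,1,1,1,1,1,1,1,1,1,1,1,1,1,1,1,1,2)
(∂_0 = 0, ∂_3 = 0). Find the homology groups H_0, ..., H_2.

H_0: b_0 = 10 − 0 − 9 = 1; torsion from ∂_1 factors > 1: none. So H_0 ≅ Z.
H_1: b_1 = 30 − 9 − 20 = 1; torsion from ∂_2 factors > 1: [2]. So H_1 ≅ Z ⊕ Z/2.
H_2: b_2 = 20 − 20 − 0 = 0; torsion from ∂_3 factors > 1: none. So H_2 ≅ 0.

H_0 ≅ Z,  H_1 ≅ Z ⊕ Z/2,  H_2 = 0.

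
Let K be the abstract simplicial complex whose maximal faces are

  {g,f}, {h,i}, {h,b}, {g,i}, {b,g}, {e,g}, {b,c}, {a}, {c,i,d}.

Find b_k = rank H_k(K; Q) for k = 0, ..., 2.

Order the vertices as a < b < c < d < e < f < g < h < i. Listing each simplex with vertices in this order, K has dimension 2 with simplices:

  0-simplices (9): a, b, c, d, e, f, g, h, i
  1-simplices (10): bc, bg, bh, cd, ci, di, eg, fg, gi, hi
  2-simplices (1): cdi

giving chain groups C_0 ≅ Z^9, C_1 ≅ Z^10, C_2 ≅ Z^1.

Boundary ∂_1: C_1 → C_0 is given by ∂[p,q] = [q] − [p]. For instance
  ∂cd = d − c.
This gives a 9×10 integer matrix of rank 7; reducing to Smith normal form yields diagonal entries (1,1,1,1,1,1,1).

∂_2: C_2 → C_1 maps a triangle to the signed sum of its edges. For instance
  ∂cdi = di − ci + cd.
The resulting 10×1 matrix has rank 1, and its Smith normal form has invariant factors (1).

Reading off H_k = ker ∂_k / im ∂_{k+1}:

  H_0: rank C_0 − rank ∂_1 = 9 − 7 = 2, and the invariant factors of ∂_1 are all 1, so H_0 = Z^2.
  H_1: rank ker ∂_1 − rank ∂_2 = (10 − 7) − 1 = 2, and the invariant factors of ∂_2 are all 1, so H_1 = Z^2.
  H_2: rank ker ∂_2 − rank ∂_3 = (1 − 1) − 0 = 0, and there is no ∂_3, so H_2 = 0.

As a check, the Euler characteristic is 9 − 10 + 1 = 0, which agrees with 2 − 2 + 0 = 0.

Hence the Betti numbers are b_0 = 2, b_1 = 2, b_2 = 0.

b_0 = 2, b_1 = 2, b_2 = 0.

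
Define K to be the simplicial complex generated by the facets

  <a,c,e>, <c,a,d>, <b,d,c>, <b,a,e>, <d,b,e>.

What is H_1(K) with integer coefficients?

H_1 = Z.

K has 5 vertices, 10 edges, 5 triangles.
rank ∂_1 = 4, rank ∂_2 = 5 ⇒ b_1 = 10 − 4 − 5 = 1; all invariant factors of ∂_2 are 1 so no torsion. So H_1 ≅ Z.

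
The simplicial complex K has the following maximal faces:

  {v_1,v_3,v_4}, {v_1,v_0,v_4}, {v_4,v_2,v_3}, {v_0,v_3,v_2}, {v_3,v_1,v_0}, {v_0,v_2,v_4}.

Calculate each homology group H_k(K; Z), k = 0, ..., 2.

H_0 = Z,  H_1 = 0,  H_2 = Z.

Fix the vertex order v_0 < v_1 < v_2 < v_3 < v_4 and write every simplex with vertices in increasing order. Then dim K = 2 and the simplices of K are:

  0-simplices (5): [v_0], [v_1], [v_2], [v_3], [v_4]
  1-simplices (9): [v_0,v_1], [v_0,v_2], [v_0,v_3], [v_0,v_4], [v_1,v_3], [v_1,v_4], [v_2,v_3], [v_2,v_4], [v_3,v_4]
  2-simplices (6): [v_0,v_1,v_3], [v_0,v_1,v_4], [v_0,v_2,v_3], [v_0,v_2,v_4], [v_1,v_3,v_4], [v_2,v_3,v_4]

so the chain groups are C_0 ≅ Z^5, C_1 ≅ Z^9, C_2 ≅ Z^6.

∂_1: C_1 → C_0 is given by ∂[p,q] = [q] − [p].
The resulting 5×9 matrix has rank 4, and its Smith normal form has invariant factors (1,1,1,1).

Boundary ∂_2: C_2 → C_1 sends each 2-simplex [p,q,r] to [q,r] − [p,r] + [p,q]. For instance
  ∂[v_0,v_1,v_3] = [v_1,v_3] − [v_0,v_3] + [v_0,v_1],
  ∂[v_0,v_2,v_4] = [v_2,v_4] − [v_0,v_4] + [v_0,v_2].
The resulting 9×6 matrix has rank 5, and its Smith normal form has invariant factors (1,1,1,1,1).

Now H_k = ker ∂_k / im ∂_{k+1}, so:

  H_0: rank C_0 − rank ∂_1 = 5 − 4 = 1, and the invariant factors of ∂_1 are all 1, so H_0 ≅ Z.
  H_1: rank ker ∂_1 − rank ∂_2 = (9 − 4) − 5 = 0, and the invariant factors of ∂_2 are all 1, so H_1 ≅ 0.
  H_2: rank ker ∂_2 − rank ∂_3 = (6 − 5) − 0 = 1, and there is no ∂_3, so H_2 ≅ Z.

As a check, the Euler characteristic is 5 − 9 + 6 = 2, which agrees with 1 − 0 + 1 = 2.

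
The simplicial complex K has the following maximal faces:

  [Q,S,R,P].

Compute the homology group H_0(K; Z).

Order the vertices as P < Q < R < S. Listing each simplex with vertices in this order, K has dimension 3 with simplices:

  0-simplices (4): P, Q, R, S
  1-simplices (6): PQ, PR, PS, QR, QS, RS
  2-simplices (4): PQR, PQS, PRS, QRS
  3-simplices (1): PQRS

so the chain groups are C_0 ≅ Z^4, C_1 ≅ Z^6, C_2 ≅ Z^4, C_3 ≅ Z^1.

∂_1: C_1 → C_0 sends each edge [p,q] (with p < q) to q − p. For instance
  ∂PS = S − P.
This gives a 4×6 integer matrix of rank 3; reducing to Smith normal form yields diagonal entries (1,1,1).

Boundary ∂_2: C_2 → C_1 acts by ∂[p,q,r] = [q,r] − [p,r] + [p,q]. For instance
  ∂PQR = QR − PR + PQ,
  ∂PQS = QS − PS + PQ.
As a 6×4 matrix over Z this has rank 3, with invariant factors (1,1,1).

∂_3: C_3 → C_2 sends each 3-simplex σ to the alternating sum Σ_i (−1)^i (σ with its i-th vertex removed). For instance
  ∂PQRS = QRS − PRS + PQS − PQR.
The 4×1 boundary matrix has rank 1 and Smith normal form diag(1).

From H_k ≅ ker(∂_k) / im(∂_{k+1}) we obtain:

  H_0: rank C_0 − rank ∂_1 = 4 − 3 = 1, and the invariant factors of ∂_1 are all 1, so H_0 ≅ Z.

H_0 = Z.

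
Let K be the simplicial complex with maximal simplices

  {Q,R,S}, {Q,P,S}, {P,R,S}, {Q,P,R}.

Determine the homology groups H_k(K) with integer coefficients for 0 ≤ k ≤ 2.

H_0 ≅ Z,  H_1 = 0,  H_2 ≅ Z.

K has 4 vertices, 6 edges, 4 triangles.
rank ∂_0 = 0, rank ∂_1 = 3 ⇒ b_0 = 4 − 0 − 3 = 1; all invariant factors of ∂_1 are 1 so no torsion. So H_0 = Z.
rank ∂_1 = 3, rank ∂_2 = 3 ⇒ b_1 = 6 − 3 − 3 = 0; all invariant factors of ∂_2 are 1 so no torsion. So H_1 = 0.
rank ∂_2 = 3, rank ∂_3 = 0 ⇒ b_2 = 4 − 3 − 0 = 1. So H_2 = Z.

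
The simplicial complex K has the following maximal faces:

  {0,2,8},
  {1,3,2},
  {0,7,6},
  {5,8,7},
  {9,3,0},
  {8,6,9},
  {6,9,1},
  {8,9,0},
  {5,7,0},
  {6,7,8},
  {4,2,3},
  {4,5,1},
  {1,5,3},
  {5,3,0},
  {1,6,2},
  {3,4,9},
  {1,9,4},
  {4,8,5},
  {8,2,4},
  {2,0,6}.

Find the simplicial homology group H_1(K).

Order the vertices as 0 < 1 < 2 < 3 < 4 < 5 < 6 < 7 < 8 < 9. Listing each simplex with vertices in this order, K has dimension 2 with simplices:

  0-simplices (10): [0], [1], [2], [3], [4], [5], [6], [7], [8], [9]
  1-simplices (30): (30 of them)
  2-simplices (20): (20 of them)

giving chain groups C_0 ≅ Z^10, C_1 ≅ Z^30, C_2 ≅ Z^20.

∂_1: C_1 → C_0 maps an edge to its endpoints' difference, ∂[p,q] = q − p. For instance
  ∂[2,3] = [3] − [2].
The resulting 10×30 matrix has rank 9, and its Smith normal form has invariant factors (1,1,1,1,1,1,1,1,1).

∂_2: C_2 → C_1 sends each 2-simplex [p,q,r] to [q,r] − [p,r] + [p,q]. For instance
  ∂[1,2,3] = [2,3] − [1,3] + [1,2],
  ∂[1,3,5] = [3,5] − [1,5] + [1,3].
The resulting 30×20 matrix has rank 20, and its Smith normal form has invariant factors (1,1,1,1,1,1,1,1,1,1,1,1,1,1,1,1,1,1,1,2).

Reading off H_k = ker ∂_k / im ∂_{k+1}:

  H_1: rank ker ∂_1 − rank ∂_2 = (30 − 9) − 20 = 1, and ∂_2 has invariant factor 2 > 1, so H_1 = Z ⊕ Z/2.

H_1 = Z ⊕ Z/2.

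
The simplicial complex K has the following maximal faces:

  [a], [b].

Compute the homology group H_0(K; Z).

Fix the vertex order a < b and write every simplex with vertices in increasing order. Then dim K = 0 and the simplices of K are:

  0-simplices (2): a, b

giving chain groups C_0 ≅ Z^2.

Computing H_k = (kernel of ∂_k) / (image of ∂_{k+1}):

  H_0: rank C_0 − rank ∂_1 = 2 − 0 = 2, and there is no ∂_1, so H_0 ≅ Z^2.

(K is a triangulation of a set of 2 points.)

H_0 ≅ Z^2.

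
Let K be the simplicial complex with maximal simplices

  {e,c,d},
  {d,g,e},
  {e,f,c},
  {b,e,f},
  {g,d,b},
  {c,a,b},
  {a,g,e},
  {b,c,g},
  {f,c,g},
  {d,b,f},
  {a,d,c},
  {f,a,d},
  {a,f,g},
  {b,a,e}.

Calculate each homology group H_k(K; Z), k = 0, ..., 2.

H_0 = Z,  H_1 = Z^2,  H_2 = Z.

Order the vertices as a < b < c < d < e < f < g. Listing each simplex with vertices in this order, K has dimension 2 with simplices:

  0-simplices (7): a, b, c, d, e, f, g
  1-simplices (21): ab, ac, ad, ae, af, ag, bc, bd, be, bf, bg, cd, ce, cf, cg, de, df, dg, ef, eg, fg
  2-simplices (14): abc, abe, acd, adf, aeg, afg, bcg, bdf, bdg, bef, cde, cef, cfg, deg

so the chain groups are C_0 ≅ Z^7, C_1 ≅ Z^21, C_2 ≅ Z^14.

The boundary map ∂_1: C_1 → C_0 maps an edge to its endpoints' difference, ∂[p,q] = q − p.
This gives a 7×21 integer matrix of rank 6; reducing to Smith normal form yields diagonal entries (1,1,1,1,1,1).

∂_2: C_2 → C_1 acts by ∂[p,q,r] = [q,r] − [p,r] + [p,q]. For instance
  ∂bcg = cg − bg + bc,
  ∂bef = ef − bf + be.
The resulting 21×14 matrix has rank 13, and its Smith normal form has invariant factors (1,1,1,1,1,1,1,1,1,1,1,1,1).

Computing H_k = (kernel of ∂_k) / (image of ∂_{k+1}):

  H_0: rank C_0 − rank ∂_1 = 7 − 6 = 1, and the invariant factors of ∂_1 are all 1, so H_0 ≅ Z.
  H_1: rank ker ∂_1 − rank ∂_2 = (21 − 6) − 13 = 2, and the invariant factors of ∂_2 are all 1, so H_1 ≅ Z^2.
  H_2: rank ker ∂_2 − rank ∂_3 = (14 − 13) − 0 = 1, and there is no ∂_3, so H_2 ≅ Z.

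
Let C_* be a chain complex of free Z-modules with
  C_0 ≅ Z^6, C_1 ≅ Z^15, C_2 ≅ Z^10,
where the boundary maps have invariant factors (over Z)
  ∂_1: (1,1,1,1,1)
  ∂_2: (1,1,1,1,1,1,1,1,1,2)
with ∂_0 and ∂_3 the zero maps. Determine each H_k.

H_0: b_0 = 6 − 0 − 5 = 1; torsion from ∂_1 factors > 1: none. So H_0 = Z.
H_1: b_1 = 15 − 5 − 10 = 0; torsion from ∂_2 factors > 1: [2]. So H_1 = Z/2.
H_2: b_2 = 10 − 10 − 0 = 0; torsion from ∂_3 factors > 1: none. So H_2 = 0.

H_0 = Z,  H_1 = Z/2,  H_2 = 0.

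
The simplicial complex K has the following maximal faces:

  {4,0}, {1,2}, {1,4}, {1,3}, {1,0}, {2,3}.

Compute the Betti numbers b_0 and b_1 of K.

Fix the vertex order 0 < 1 < 2 < 3 < 4 and write every simplex with vertices in increasing order. Then dim K = 1 and the simplices of K are:

  0-simplices (5): [0], [1], [2], [3], [4]
  1-simplices (6): [0,1], [0,4], [1,2], [1,3], [1,4], [2,3]

Hence C_0 ≅ Z^5, C_1 ≅ Z^6.

The boundary map ∂_1: C_1 → C_0 is given by ∂[p,q] = [q] − [p].
This gives a 5×6 integer matrix of rank 4; reducing to Smith normal form yields diagonal entries (1,1,1,1).

Now H_k = ker ∂_k / im ∂_{k+1}, so:

  H_0: rank C_0 − rank ∂_1 = 5 − 4 = 1, and the invariant factors of ∂_1 are all 1, so H_0 ≅ Z.
  H_1: rank ker ∂_1 − rank ∂_2 = (6 − 4) − 0 = 2, and there is no ∂_2, so H_1 ≅ Z^2.

As a check, the Euler characteristic is 5 − 6 = -1, which agrees with 1 − 2 = -1.
(K is a triangulation of a wedge of 2 circles.)

Hence the Betti numbers are b_0 = 1, b_1 = 2.

b_0 = 1, b_1 = 2.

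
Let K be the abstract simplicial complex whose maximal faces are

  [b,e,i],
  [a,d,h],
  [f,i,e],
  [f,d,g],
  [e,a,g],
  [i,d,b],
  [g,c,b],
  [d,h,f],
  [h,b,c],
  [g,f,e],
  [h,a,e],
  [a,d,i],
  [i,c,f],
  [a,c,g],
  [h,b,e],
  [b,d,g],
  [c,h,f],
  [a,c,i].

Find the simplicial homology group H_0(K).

Order the vertices as a < b < c < d < e < f < g < h < i. Listing each simplex with vertices in this order, K has dimension 2 with simplices:

  0-simplices (9): a, b, c, d, e, f, g, h, i
  1-simplices (27): ac, ad, ae, ag, ah, ai, bc, bd, be, bg, bh, bi, cf, cg, ch, ci, df, dg, dh, di, ef, eg, eh, ei, fg, fh, fi
  2-simplices (18): acg, aci, adh, adi, aeg, aeh, bcg, bch, bdg, bdi, beh, bei, cfh, cfi, dfg, dfh, efg, efi

so the chain groups are C_0 ≅ Z^9, C_1 ≅ Z^27, C_2 ≅ Z^18.

Boundary ∂_1: C_1 → C_0 sends each edge [p,q] (with p < q) to q − p.
The resulting 9×27 matrix has rank 8, and its Smith normal form has invariant factors (1,1,1,1,1,1,1,1).

The boundary map ∂_2: C_2 → C_1 maps a triangle to the signed sum of its edges. For instance
  ∂bch = ch − bh + bc,
  ∂bcg = cg − bg + bc.
As a 27×18 matrix over Z this has rank 17, with invariant factors (1,1,1,1,1,1,1,1,1,1,1,1,1,1,1,1,1).

From H_k ≅ ker(∂_k) / im(∂_{k+1}) we obtain:

  H_0: rank C_0 − rank ∂_1 = 9 − 8 = 1, and the invariant factors of ∂_1 are all 1, so H_0 = Z.

H_0 ≅ Z.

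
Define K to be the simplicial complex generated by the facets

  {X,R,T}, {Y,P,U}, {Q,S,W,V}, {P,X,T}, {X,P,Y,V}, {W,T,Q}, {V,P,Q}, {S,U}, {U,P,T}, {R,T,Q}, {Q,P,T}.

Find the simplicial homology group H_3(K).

H_3 ≅ 0.

Take the total order P < Q < R < S < T < U < V < W < X < Y on the vertex set. Then K (dimension 3) consists of the simplices:

  0-simplices (10): P, Q, R, S, T, U, V, W, X, Y
  1-simplices (24): PQ, PT, PU, PV, PX, PY, QR, QS, QT, QV, QW, RT, RX, SU, SV, SW, TU, TW, TX, UY, VW, VX, VY, XY
  2-simplices (16): PQT, PQV, PTU, PTX, PUY, PVX, PVY, PXY, QRT, QSV, QSW, QTW, QVW, RTX, SVW, VXY
  3-simplices (2): PVXY, QSVW

so the chain groups are C_0 ≅ Z^10, C_1 ≅ Z^24, C_2 ≅ Z^16, C_3 ≅ Z^2.

The boundary map ∂_1: C_1 → C_0 is given by ∂[p,q] = [q] − [p]. For instance
  ∂VX = X − V.
As a 10×24 matrix over Z this has rank 9, with invariant factors (1,1,1,1,1,1,1,1,1).

The boundary map ∂_2: C_2 → C_1 maps a triangle to the signed sum of its edges. For instance
  ∂QSV = SV − QV + QS,
  ∂SVW = VW − SW + SV.
The resulting 24×16 matrix has rank 14, and its Smith normal form has invariant factors (1,1,1,1,1,1,1,1,1,1,1,1,1,1).

The boundary map ∂_3: C_3 → C_2 sends each 3-simplex σ to the alternating sum Σ_i (−1)^i (σ with its i-th vertex removed). For instance
  ∂QSVW = SVW − QVW + QSW − QSV,
  ∂PVXY = VXY − PXY + PVY − PVX.
This gives a 16×2 integer matrix of rank 2; reducing to Smith normal form yields diagonal entries (1,1).

Reading off H_k = ker ∂_k / im ∂_{k+1}:

  H_3: rank ker ∂_3 − rank ∂_4 = (2 − 2) − 0 = 0, and there is no ∂_4, so H_3 ≅ 0.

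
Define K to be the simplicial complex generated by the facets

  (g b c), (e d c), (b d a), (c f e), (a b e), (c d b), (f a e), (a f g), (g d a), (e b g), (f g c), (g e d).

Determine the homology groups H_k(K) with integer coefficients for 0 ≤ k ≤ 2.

H_0 ≅ Z,  H_1 ≅ Z/2,  H_2 = 0.

Take the total order a < b < c < d < e < f < g on the vertex set. Then K (dimension 2) consists of the simplices:

  0-simplices (7): a, b, c, d, e, f, g
  1-simplices (18): ab, ad, ae, af, ag, bc, bd, be, bg, cd, ce, cf, cg, de, dg, ef, eg, fg
  2-simplices (12): abd, abe, adg, aef, afg, bcd, bcg, beg, cde, cef, cfg, deg

so the chain groups are C_0 ≅ Z^7, C_1 ≅ Z^18, C_2 ≅ Z^12.

∂_1: C_1 → C_0 sends each edge [p,q] (with p < q) to q − p. For instance
  ∂bd = d − b.
This gives a 7×18 integer matrix of rank 6; reducing to Smith normal form yields diagonal entries (1,1,1,1,1,1).

∂_2: C_2 → C_1 acts by ∂[p,q,r] = [q,r] − [p,r] + [p,q]. For instance
  ∂abd = bd − ad + ab,
  ∂adg = dg − ag + ad.
The 18×12 boundary matrix has rank 12 and Smith normal form diag(1,1,1,1,1,1,1,1,1,1,1,2).

Reading off H_k = ker ∂_k / im ∂_{k+1}:

  H_0: rank C_0 − rank ∂_1 = 7 − 6 = 1, and the invariant factors of ∂_1 are all 1, so H_0 ≅ Z.
  H_1: rank ker ∂_1 − rank ∂_2 = (18 − 6) − 12 = 0, and ∂_2 has invariant factor 2 > 1, so H_1 ≅ Z/2.
  H_2: rank ker ∂_2 − rank ∂_3 = (12 − 12) − 0 = 0, and there is no ∂_3, so H_2 ≅ 0.

As a check, the Euler characteristic is 7 − 18 + 12 = 1, which agrees with 1 − 0 + 0 = 1.
(K is a triangulation of the real projective plane RP^2.)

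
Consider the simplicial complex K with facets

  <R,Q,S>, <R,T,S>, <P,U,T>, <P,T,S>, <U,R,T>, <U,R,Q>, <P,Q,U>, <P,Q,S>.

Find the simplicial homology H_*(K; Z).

H_0 = Z,  H_1 = 0,  H_2 = Z.

Take the total order P < Q < R < S < T < U on the vertex set. Then K (dimension 2) consists of the simplices:

  0-simplices (6): P, Q, R, S, T, U
  1-simplices (12): PQ, PS, PT, PU, QR, QS, QU, RS, RT, RU, ST, TU
  2-simplices (8): PQS, PQU, PST, PTU, QRS, QRU, RST, RTU

so the chain groups are C_0 ≅ Z^6, C_1 ≅ Z^12, C_2 ≅ Z^8.

Boundary ∂_1: C_1 → C_0 maps an edge to its endpoints' difference, ∂[p,q] = q − p.
This gives a 6×12 integer matrix of rank 5; reducing to Smith normal form yields diagonal entries (1,1,1,1,1).

∂_2: C_2 → C_1 maps a triangle to the signed sum of its edges. For instance
  ∂RTU = TU − RU + RT,
  ∂PST = ST − PT + PS.
The 12×8 boundary matrix has rank 7 and Smith normal form diag(1,1,1,1,1,1,1).

From H_k ≅ ker(∂_k) / im(∂_{k+1}) we obtain:

  H_0: rank C_0 − rank ∂_1 = 6 − 5 = 1, and the invariant factors of ∂_1 are all 1, so H_0 = Z.
  H_1: rank ker ∂_1 − rank ∂_2 = (12 − 5) − 7 = 0, and the invariant factors of ∂_2 are all 1, so H_1 = 0.
  H_2: rank ker ∂_2 − rank ∂_3 = (8 − 7) − 0 = 1, and there is no ∂_3, so H_2 = Z.

As a check, the Euler characteristic is 6 − 12 + 8 = 2, which agrees with 1 − 0 + 1 = 2.
(K is a triangulation of the 2-sphere S^2.)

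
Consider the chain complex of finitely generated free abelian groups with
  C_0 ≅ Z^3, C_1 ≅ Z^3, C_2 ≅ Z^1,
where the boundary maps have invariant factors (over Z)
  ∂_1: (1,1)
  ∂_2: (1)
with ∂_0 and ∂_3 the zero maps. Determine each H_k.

H_0 = Z,  H_1 = 0,  H_2 = 0.

H_0: b_0 = 3 − 0 − 2 = 1; torsion from ∂_1 factors > 1: none. So H_0 = Z.
H_1: b_1 = 3 − 2 − 1 = 0; torsion from ∂_2 factors > 1: none. So H_1 = 0.
H_2: b_2 = 1 − 1 − 0 = 0; torsion from ∂_3 factors > 1: none. So H_2 = 0.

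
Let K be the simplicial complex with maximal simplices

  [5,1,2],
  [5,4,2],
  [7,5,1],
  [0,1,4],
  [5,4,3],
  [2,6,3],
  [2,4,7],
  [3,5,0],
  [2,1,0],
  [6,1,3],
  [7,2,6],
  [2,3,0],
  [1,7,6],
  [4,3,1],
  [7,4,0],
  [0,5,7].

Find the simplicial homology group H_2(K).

H_2 ≅ Z.

Fix the vertex order 0 < 1 < 2 < 3 < 4 < 5 < 6 < 7 and write every simplex with vertices in increasing order. Then dim K = 2 and the simplices of K are:

  0-simplices (8): [0], [1], [2], [3], [4], [5], [6], [7]
  1-simplices (24): (24 of them)
  2-simplices (16): [0,1,2], [0,1,4], [0,2,3], [0,3,5], [0,4,7], [0,5,7], [1,2,5], [1,3,4], [1,3,6], [1,5,7], [1,6,7], [2,3,6], [2,4,5], [2,4,7], [2,6,7], [3,4,5]

so the chain groups are C_0 ≅ Z^8, C_1 ≅ Z^24, C_2 ≅ Z^16.

Boundary ∂_1: C_1 → C_0 maps an edge to its endpoints' difference, ∂[p,q] = q − p. For instance
  ∂[1,2] = [2] − [1].
As a 8×24 matrix over Z this has rank 7, with invariant factors (1,1,1,1,1,1,1).

The boundary map ∂_2: C_2 → C_1 sends each 2-simplex [p,q,r] to [q,r] − [p,r] + [p,q]. For instance
  ∂[1,3,4] = [3,4] − [1,4] + [1,3],
  ∂[3,4,5] = [4,5] − [3,5] + [3,4].
This gives a 24×16 integer matrix of rank 15; reducing to Smith normal form yields diagonal entries (1,1,1,1,1,1,1,1,1,1,1,1,1,1,1).

From H_k ≅ ker(∂_k) / im(∂_{k+1}) we obtain:

  H_2: rank ker ∂_2 − rank ∂_3 = (16 − 15) − 0 = 1, and there is no ∂_3, so H_2 ≅ Z.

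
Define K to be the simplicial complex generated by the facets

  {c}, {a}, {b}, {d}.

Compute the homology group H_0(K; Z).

Fix the vertex order a < b < c < d and write every simplex with vertices in increasing order. Then dim K = 0 and the simplices of K are:

  0-simplices (4): a, b, c, d

so the chain groups are C_0 ≅ Z^4.

Now H_k = ker ∂_k / im ∂_{k+1}, so:

  H_0: rank C_0 − rank ∂_1 = 4 − 0 = 4, and there is no ∂_1, so H_0 ≅ Z^4.

H_0 = Z^4.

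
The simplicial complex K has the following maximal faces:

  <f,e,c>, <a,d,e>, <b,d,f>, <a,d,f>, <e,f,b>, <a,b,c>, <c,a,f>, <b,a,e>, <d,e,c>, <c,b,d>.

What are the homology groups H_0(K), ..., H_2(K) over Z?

Fix the vertex order a < b < c < d < e < f and write every simplex with vertices in increasing order. Then dim K = 2 and the simplices of K are:

  0-simplices (6): a, b, c, d, e, f
  1-simplices (15): ab, ac, ad, ae, af, bc, bd, be, bf, cd, ce, cf, de, df, ef
  2-simplices (10): abc, abe, acf, ade, adf, bcd, bdf, bef, cde, cef

Hence C_0 ≅ Z^6, C_1 ≅ Z^15, C_2 ≅ Z^10.

The boundary map ∂_1: C_1 → C_0 maps an edge to its endpoints' difference, ∂[p,q] = q − p. For instance
  ∂af = f − a.
The 6×15 boundary matrix has rank 5 and Smith normal form diag(1,1,1,1,1).

The boundary map ∂_2: C_2 → C_1 sends each 2-simplex [p,q,r] to [q,r] − [p,r] + [p,q]. For instance
  ∂adf = df − af + ad,
  ∂cef = ef − cf + ce.
The 15×10 boundary matrix has rank 10 and Smith normal form diag(1,1,1,1,1,1,1,1,1,2).

Now H_k = ker ∂_k / im ∂_{k+1}, so:

  H_0: rank C_0 − rank ∂_1 = 6 − 5 = 1, and the invariant factors of ∂_1 are all 1, so H_0 ≅ Z.
  H_1: rank ker ∂_1 − rank ∂_2 = (15 − 5) − 10 = 0, and ∂_2 has invariant factor 2 > 1, so H_1 ≅ Z_2.
  H_2: rank ker ∂_2 − rank ∂_3 = (10 − 10) − 0 = 0, and there is no ∂_3, so H_2 ≅ 0.

As a check, the Euler characteristic is 6 − 15 + 10 = 1, which agrees with 1 − 0 + 0 = 1.

H_0 = Z,  H_1 = Z_2,  H_2 = 0.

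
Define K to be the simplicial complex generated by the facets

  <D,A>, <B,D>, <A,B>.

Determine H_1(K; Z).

H_1 = Z.

Order the vertices as A < B < D. Listing each simplex with vertices in this order, K has dimension 1 with simplices:

  0-simplices (3): A, B, D
  1-simplices (3): AB, AD, BD

Hence C_0 ≅ Z^3, C_1 ≅ Z^3.

∂_1: C_1 → C_0 sends each edge [p,q] (with p < q) to q − p. For instance
  ∂AD = D − A.
The 3×3 boundary matrix has rank 2 and Smith normal form diag(1,1).

Reading off H_k = ker ∂_k / im ∂_{k+1}:

  H_1: rank ker ∂_1 − rank ∂_2 = (3 − 2) − 0 = 1, and there is no ∂_2, so H_1 = Z.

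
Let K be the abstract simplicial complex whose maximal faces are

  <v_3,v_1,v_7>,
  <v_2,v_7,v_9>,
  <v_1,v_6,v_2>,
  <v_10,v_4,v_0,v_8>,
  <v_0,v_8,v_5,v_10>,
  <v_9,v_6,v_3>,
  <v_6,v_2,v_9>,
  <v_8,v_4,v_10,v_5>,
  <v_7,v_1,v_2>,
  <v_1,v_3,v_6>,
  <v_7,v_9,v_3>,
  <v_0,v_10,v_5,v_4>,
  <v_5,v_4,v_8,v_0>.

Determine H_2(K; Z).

Order the vertices as v_0 < v_1 < v_2 < v_3 < v_4 < v_5 < v_6 < v_7 < v_8 < v_9 < v_10. Listing each simplex with vertices in this order, K has dimension 3 with simplices:

  0-simplices (11): [v_0], [v_1], [v_2], [v_3], [v_4], [v_5], [v_6], [v_7], [v_8], [v_9], [v_10]
  1-simplices (22): (22 of them)
  2-simplices (18): (18 of them)
  3-simplices (5): [v_0,v_4,v_5,v_8], [v_0,v_4,v_5,v_10], [v_0,v_4,v_8,v_10], [v_0,v_5,v_8,v_10], [v_4,v_5,v_8,v_10]

Hence C_0 ≅ Z^11, C_1 ≅ Z^22, C_2 ≅ Z^18, C_3 ≅ Z^5.

Boundary ∂_1: C_1 → C_0 sends each edge [p,q] (with p < q) to q − p.
The resulting 11×22 matrix has rank 9, and its Smith normal form has invariant factors (1,1,1,1,1,1,1,1,1).

Boundary ∂_2: C_2 → C_1 sends each 2-simplex [p,q,r] to [q,r] − [p,r] + [p,q]. For instance
  ∂[v_4,v_5,v_8] = [v_5,v_8] − [v_4,v_8] + [v_4,v_5],
  ∂[v_2,v_6,v_9] = [v_6,v_9] − [v_2,v_9] + [v_2,v_6].
The resulting 22×18 matrix has rank 13, and its Smith normal form has invariant factors (1,1,1,1,1,1,1,1,1,1,1,1,1).

The boundary map ∂_3: C_3 → C_2 sends each 3-simplex σ to the alternating sum Σ_i (−1)^i (σ with its i-th vertex removed). For instance
  ∂[v_4,v_5,v_8,v_10] = [v_5,v_8,v_10] − [v_4,v_8,v_10] + [v_4,v_5,v_10] − [v_4,v_5,v_8],
  ∂[v_0,v_5,v_8,v_10] = [v_5,v_8,v_10] − [v_0,v_8,v_10] + [v_0,v_5,v_10] − [v_0,v_5,v_8].
This gives a 18×5 integer matrix of rank 4; reducing to Smith normal form yields diagonal entries (1,1,1,1).

Now H_k = ker ∂_k / im ∂_{k+1}, so:

  H_2: rank ker ∂_2 − rank ∂_3 = (18 − 13) − 4 = 1, and the invariant factors of ∂_3 are all 1, so H_2 ≅ Z.

H_2 ≅ Z.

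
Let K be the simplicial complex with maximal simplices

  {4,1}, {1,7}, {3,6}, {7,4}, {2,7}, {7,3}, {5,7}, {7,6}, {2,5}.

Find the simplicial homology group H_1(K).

H_1 ≅ Z^3.

Fix the vertex order 1 < 2 < 3 < 4 < 5 < 6 < 7 and write every simplex with vertices in increasing order. Then dim K = 1 and the simplices of K are:

  0-simplices (7): [1], [2], [3], [4], [5], [6], [7]
  1-simplices (9): [1,4], [1,7], [2,5], [2,7], [3,6], [3,7], [4,7], [5,7], [6,7]

Hence C_0 ≅ Z^7, C_1 ≅ Z^9.

The boundary map ∂_1: C_1 → C_0 sends each edge [p,q] (with p < q) to q − p. For instance
  ∂[3,7] = [7] − [3].
As a 7×9 matrix over Z this has rank 6, with invariant factors (1,1,1,1,1,1).

Now H_k = ker ∂_k / im ∂_{k+1}, so:

  H_1: rank ker ∂_1 − rank ∂_2 = (9 − 6) − 0 = 3, and there is no ∂_2, so H_1 ≅ Z^3.

(K is a triangulation of a wedge of 3 circles.)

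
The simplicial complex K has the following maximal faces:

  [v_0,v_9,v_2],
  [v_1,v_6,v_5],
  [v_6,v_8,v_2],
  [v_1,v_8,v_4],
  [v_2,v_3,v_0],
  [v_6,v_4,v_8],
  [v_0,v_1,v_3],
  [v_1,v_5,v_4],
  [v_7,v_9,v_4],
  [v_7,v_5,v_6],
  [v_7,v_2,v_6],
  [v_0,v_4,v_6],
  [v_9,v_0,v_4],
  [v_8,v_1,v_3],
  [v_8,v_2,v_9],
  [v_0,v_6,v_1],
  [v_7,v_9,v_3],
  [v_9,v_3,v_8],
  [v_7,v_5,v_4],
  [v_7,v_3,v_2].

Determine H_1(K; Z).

H_1 = Z ⊕ Z/2Z.

Order the vertices as v_0 < v_1 < v_2 < v_3 < v_4 < v_5 < v_6 < v_7 < v_8 < v_9. Listing each simplex with vertices in this order, K has dimension 2 with simplices:

  0-simplices (10): [v_0], [v_1], [v_2], [v_3], [v_4], [v_5], [v_6], [v_7], [v_8], [v_9]
  1-simplices (30): (30 of them)
  2-simplices (20): (20 of them)

Hence C_0 ≅ Z^10, C_1 ≅ Z^30, C_2 ≅ Z^20.

∂_1: C_1 → C_0 is given by ∂[p,q] = [q] − [p].
The resulting 10×30 matrix has rank 9, and its Smith normal form has invariant factors (1,1,1,1,1,1,1,1,1).

∂_2: C_2 → C_1 acts by ∂[p,q,r] = [q,r] − [p,r] + [p,q]. For instance
  ∂[v_2,v_8,v_9] = [v_8,v_9] − [v_2,v_9] + [v_2,v_8],
  ∂[v_2,v_6,v_7] = [v_6,v_7] − [v_2,v_7] + [v_2,v_6].
The 30×20 boundary matrix has rank 20 and Smith normal form diag(1,1,1,1,1,1,1,1,1,1,1,1,1,1,1,1,1,1,1,2).

Computing H_k = (kernel of ∂_k) / (image of ∂_{k+1}):

  H_1: rank ker ∂_1 − rank ∂_2 = (30 − 9) − 20 = 1, and ∂_2 has invariant factor 2 > 1, so H_1 = Z ⊕ Z/2Z.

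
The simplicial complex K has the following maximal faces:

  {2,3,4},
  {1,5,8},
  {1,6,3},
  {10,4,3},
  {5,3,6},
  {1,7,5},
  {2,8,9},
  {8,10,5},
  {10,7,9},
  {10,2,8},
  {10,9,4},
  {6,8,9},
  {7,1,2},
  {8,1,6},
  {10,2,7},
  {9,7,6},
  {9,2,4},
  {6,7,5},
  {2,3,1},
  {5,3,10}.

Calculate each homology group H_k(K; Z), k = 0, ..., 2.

K has 10 vertices, 30 edges, 20 triangles.
rank ∂_0 = 0, rank ∂_1 = 9 ⇒ b_0 = 10 − 0 − 9 = 1; all invariant factors of ∂_1 are 1 so no torsion. So H_0 = Z.
rank ∂_1 = 9, rank ∂_2 = 20 ⇒ b_1 = 30 − 9 − 20 = 1; ∂_2 has invariant factor(s) [2] giving torsion. So H_1 = Z ⊕ Z/2.
rank ∂_2 = 20, rank ∂_3 = 0 ⇒ b_2 = 20 − 20 − 0 = 0. So H_2 = 0.

H_0 ≅ Z,  H_1 ≅ Z ⊕ Z/2,  H_2 = 0.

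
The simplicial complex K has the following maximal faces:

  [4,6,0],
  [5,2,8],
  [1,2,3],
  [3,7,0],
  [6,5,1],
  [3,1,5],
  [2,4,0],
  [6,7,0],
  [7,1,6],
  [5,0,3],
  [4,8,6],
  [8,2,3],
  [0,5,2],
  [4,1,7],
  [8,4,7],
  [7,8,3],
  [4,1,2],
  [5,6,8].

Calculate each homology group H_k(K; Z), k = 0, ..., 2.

H_0 ≅ Z,  H_1 ≅ Z ⊕ Z_2,  H_2 = 0.

Order the vertices as 0 < 1 < 2 < 3 < 4 < 5 < 6 < 7 < 8. Listing each simplex with vertices in this order, K has dimension 2 with simplices:

  0-simplices (9): [0], [1], [2], [3], [4], [5], [6], [7], [8]
  1-simplices (27): (27 of them)
  2-simplices (18): [0,2,4], [0,2,5], [0,3,5], [0,3,7], [0,4,6], [0,6,7], [1,2,3], [1,2,4], [1,3,5], [1,4,7], [1,5,6], [1,6,7], [2,3,8], [2,5,8], [3,7,8], [4,6,8], [4,7,8], [5,6,8]

giving chain groups C_0 ≅ Z^9, C_1 ≅ Z^27, C_2 ≅ Z^18.

The boundary map ∂_1: C_1 → C_0 sends each edge [p,q] (with p < q) to q − p. For instance
  ∂[3,8] = [8] − [3].
The 9×27 boundary matrix has rank 8 and Smith normal form diag(1,1,1,1,1,1,1,1).

The boundary map ∂_2: C_2 → C_1 sends each 2-simplex [p,q,r] to [q,r] − [p,r] + [p,q]. For instance
  ∂[1,3,5] = [3,5] − [1,5] + [1,3],
  ∂[2,5,8] = [5,8] − [2,8] + [2,5].
The 27×18 boundary matrix has rank 18 and Smith normal form diag(1,1,1,1,1,1,1,1,1,1,1,1,1,1,1,1,1,2).

Now H_k = ker ∂_k / im ∂_{k+1}, so:

  H_0: rank C_0 − rank ∂_1 = 9 − 8 = 1, and the invariant factors of ∂_1 are all 1, so H_0 ≅ Z.
  H_1: rank ker ∂_1 − rank ∂_2 = (27 − 8) − 18 = 1, and ∂_2 has invariant factor 2 > 1, so H_1 ≅ Z ⊕ Z_2.
  H_2: rank ker ∂_2 − rank ∂_3 = (18 − 18) − 0 = 0, and there is no ∂_3, so H_2 ≅ 0.

(K is a triangulation of the Klein bottle.)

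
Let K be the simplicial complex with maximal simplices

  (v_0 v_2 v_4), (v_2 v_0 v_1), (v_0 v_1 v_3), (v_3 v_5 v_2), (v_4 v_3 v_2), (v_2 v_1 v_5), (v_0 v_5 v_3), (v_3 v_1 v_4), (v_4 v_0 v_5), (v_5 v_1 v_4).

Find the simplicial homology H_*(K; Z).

H_0 ≅ Z,  H_1 ≅ Z/2Z,  H_2 = 0.

We work with the vertex ordering v_0 < v_1 < v_2 < v_3 < v_4 < v_5. The simplices of K, each written with vertices in increasing order, are:

  0-simplices (6): [v_0], [v_1], [v_2], [v_3], [v_4], [v_5]
  1-simplices (15): (15 of them)
  2-simplices (10): [v_0,v_1,v_2], [v_0,v_1,v_3], [v_0,v_2,v_4], [v_0,v_3,v_5], [v_0,v_4,v_5], [v_1,v_2,v_5], [v_1,v_3,v_4], [v_1,v_4,v_5], [v_2,v_3,v_4], [v_2,v_3,v_5]

Hence C_0 ≅ Z^6, C_1 ≅ Z^15, C_2 ≅ Z^10.

∂_1: C_1 → C_0 sends each edge [p,q] (with p < q) to q − p. For instance
  ∂[v_1,v_3] = [v_3] − [v_1].
The resulting 6×15 matrix has rank 5, and its Smith normal form has invariant factors (1,1,1,1,1).

∂_2: C_2 → C_1 acts by ∂[p,q,r] = [q,r] − [p,r] + [p,q]. For instance
  ∂[v_0,v_4,v_5] = [v_4,v_5] − [v_0,v_5] + [v_0,v_4],
  ∂[v_2,v_3,v_4] = [v_3,v_4] − [v_2,v_4] + [v_2,v_3].
The 15×10 boundary matrix has rank 10 and Smith normal form diag(1,1,1,1,1,1,1,1,1,2).

Reading off H_k = ker ∂_k / im ∂_{k+1}:

  H_0: rank C_0 − rank ∂_1 = 6 − 5 = 1, and the invariant factors of ∂_1 are all 1, so H_0 ≅ Z.
  H_1: rank ker ∂_1 − rank ∂_2 = (15 − 5) − 10 = 0, and ∂_2 has invariant factor 2 > 1, so H_1 ≅ Z/2Z.
  H_2: rank ker ∂_2 − rank ∂_3 = (10 − 10) − 0 = 0, and there is no ∂_3, so H_2 ≅ 0.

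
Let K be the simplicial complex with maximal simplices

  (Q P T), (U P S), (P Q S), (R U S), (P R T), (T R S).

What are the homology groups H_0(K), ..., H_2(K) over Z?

Order the vertices as P < Q < R < S < T < U. Listing each simplex with vertices in this order, K has dimension 2 with simplices:

  0-simplices (6): P, Q, R, S, T, U
  1-simplices (12): PQ, PR, PS, PT, PU, QS, QT, RS, RT, RU, ST, SU
  2-simplices (6): PQS, PQT, PRT, PSU, RST, RSU

Hence C_0 ≅ Z^6, C_1 ≅ Z^12, C_2 ≅ Z^6.

∂_1: C_1 → C_0 is given by ∂[p,q] = [q] − [p].
As a 6×12 matrix over Z this has rank 5, with invariant factors (1,1,1,1,1).

∂_2: C_2 → C_1 maps a triangle to the signed sum of its edges. For instance
  ∂PQS = QS − PS + PQ,
  ∂PRT = RT − PT + PR.
The resulting 12×6 matrix has rank 6, and its Smith normal form has invariant factors (1,1,1,1,1,1).

Computing H_k = (kernel of ∂_k) / (image of ∂_{k+1}):

  H_0: rank C_0 − rank ∂_1 = 6 − 5 = 1, and the invariant factors of ∂_1 are all 1, so H_0 = Z.
  H_1: rank ker ∂_1 − rank ∂_2 = (12 − 5) − 6 = 1, and the invariant factors of ∂_2 are all 1, so H_1 = Z.
  H_2: rank ker ∂_2 − rank ∂_3 = (6 − 6) − 0 = 0, and there is no ∂_3, so H_2 = 0.

H_0 = Z,  H_1 = Z,  H_2 = 0.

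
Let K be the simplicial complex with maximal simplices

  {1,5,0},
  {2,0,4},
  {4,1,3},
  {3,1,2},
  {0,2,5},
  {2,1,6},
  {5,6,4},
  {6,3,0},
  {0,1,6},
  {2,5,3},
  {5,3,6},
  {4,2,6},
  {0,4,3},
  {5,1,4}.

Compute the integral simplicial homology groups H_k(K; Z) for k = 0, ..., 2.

H_0 ≅ Z,  H_1 ≅ Z^2,  H_2 ≅ Z.

We work with the vertex ordering 0 < 1 < 2 < 3 < 4 < 5 < 6. The simplices of K, each written with vertices in increasing order, are:

  0-simplices (7): [0], [1], [2], [3], [4], [5], [6]
  1-simplices (21): [0,1], [0,2], [0,3], [0,4], [0,5], [0,6], [1,2], [1,3], [1,4], [1,5], [1,6], [2,3], [2,4], [2,5], [2,6], [3,4], [3,5], [3,6], [4,5], [4,6], [5,6]
  2-simplices (14): [0,1,5], [0,1,6], [0,2,4], [0,2,5], [0,3,4], [0,3,6], [1,2,3], [1,2,6], [1,3,4], [1,4,5], [2,3,5], [2,4,6], [3,5,6], [4,5,6]

giving chain groups C_0 ≅ Z^7, C_1 ≅ Z^21, C_2 ≅ Z^14.

Boundary ∂_1: C_1 → C_0 sends each edge [p,q] (with p < q) to q − p. For instance
  ∂[5,6] = [6] − [5].
The resulting 7×21 matrix has rank 6, and its Smith normal form has invariant factors (1,1,1,1,1,1).

The boundary map ∂_2: C_2 → C_1 acts by ∂[p,q,r] = [q,r] − [p,r] + [p,q]. For instance
  ∂[0,1,5] = [1,5] − [0,5] + [0,1],
  ∂[0,2,4] = [2,4] − [0,4] + [0,2].
This gives a 21×14 integer matrix of rank 13; reducing to Smith normal form yields diagonal entries (1,1,1,1,1,1,1,1,1,1,1,1,1).

Computing H_k = (kernel of ∂_k) / (image of ∂_{k+1}):

  H_0: rank C_0 − rank ∂_1 = 7 − 6 = 1, and the invariant factors of ∂_1 are all 1, so H_0 = Z.
  H_1: rank ker ∂_1 − rank ∂_2 = (21 − 6) − 13 = 2, and the invariant factors of ∂_2 are all 1, so H_1 = Z^2.
  H_2: rank ker ∂_2 − rank ∂_3 = (14 − 13) − 0 = 1, and there is no ∂_3, so H_2 = Z.

As a check, the Euler characteristic is 7 − 21 + 14 = 0, which agrees with 1 − 2 + 1 = 0.
(K is a triangulation of the torus T^2.)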